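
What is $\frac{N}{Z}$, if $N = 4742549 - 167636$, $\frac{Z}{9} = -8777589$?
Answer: $- \frac{1524971}{26332767} \approx -0.057912$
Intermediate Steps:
$Z = -78998301$ ($Z = 9 \left(-8777589\right) = -78998301$)
$N = 4574913$
$\frac{N}{Z} = \frac{4574913}{-78998301} = 4574913 \left(- \frac{1}{78998301}\right) = - \frac{1524971}{26332767}$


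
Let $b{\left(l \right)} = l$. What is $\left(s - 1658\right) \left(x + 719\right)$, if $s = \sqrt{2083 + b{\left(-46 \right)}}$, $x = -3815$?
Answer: $5133168 - 3096 \sqrt{2037} \approx 4.9934 \cdot 10^{6}$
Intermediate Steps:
$s = \sqrt{2037}$ ($s = \sqrt{2083 - 46} = \sqrt{2037} \approx 45.133$)
$\left(s - 1658\right) \left(x + 719\right) = \left(\sqrt{2037} - 1658\right) \left(-3815 + 719\right) = \left(-1658 + \sqrt{2037}\right) \left(-3096\right) = 5133168 - 3096 \sqrt{2037}$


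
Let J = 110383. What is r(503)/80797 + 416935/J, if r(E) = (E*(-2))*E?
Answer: -22168687699/8918615251 ≈ -2.4857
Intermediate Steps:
r(E) = -2*E² (r(E) = (-2*E)*E = -2*E²)
r(503)/80797 + 416935/J = -2*503²/80797 + 416935/110383 = -2*253009*(1/80797) + 416935*(1/110383) = -506018*1/80797 + 416935/110383 = -506018/80797 + 416935/110383 = -22168687699/8918615251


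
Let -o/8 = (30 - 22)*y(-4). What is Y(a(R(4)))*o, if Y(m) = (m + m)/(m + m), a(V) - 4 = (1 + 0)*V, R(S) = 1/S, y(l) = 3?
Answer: -192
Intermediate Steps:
o = -192 (o = -8*(30 - 22)*3 = -64*3 = -8*24 = -192)
a(V) = 4 + V (a(V) = 4 + (1 + 0)*V = 4 + 1*V = 4 + V)
Y(m) = 1 (Y(m) = (2*m)/((2*m)) = (2*m)*(1/(2*m)) = 1)
Y(a(R(4)))*o = 1*(-192) = -192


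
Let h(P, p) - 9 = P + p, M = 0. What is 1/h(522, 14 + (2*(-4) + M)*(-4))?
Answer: 1/577 ≈ 0.0017331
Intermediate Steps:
h(P, p) = 9 + P + p (h(P, p) = 9 + (P + p) = 9 + P + p)
1/h(522, 14 + (2*(-4) + M)*(-4)) = 1/(9 + 522 + (14 + (2*(-4) + 0)*(-4))) = 1/(9 + 522 + (14 + (-8 + 0)*(-4))) = 1/(9 + 522 + (14 - 8*(-4))) = 1/(9 + 522 + (14 + 32)) = 1/(9 + 522 + 46) = 1/577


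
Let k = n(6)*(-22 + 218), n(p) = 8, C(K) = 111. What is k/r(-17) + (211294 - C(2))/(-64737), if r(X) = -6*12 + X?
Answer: -120302903/5761593 ≈ -20.880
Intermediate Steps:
r(X) = -72 + X
k = 1568 (k = 8*(-22 + 218) = 8*196 = 1568)
k/r(-17) + (211294 - C(2))/(-64737) = 1568/(-72 - 17) + (211294 - 1*111)/(-64737) = 1568/(-89) + (211294 - 111)*(-1/64737) = 1568*(-1/89) + 211183*(-1/64737) = -1568/89 - 211183/64737 = -120302903/5761593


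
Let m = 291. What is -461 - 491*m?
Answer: -143342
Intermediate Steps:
-461 - 491*m = -461 - 491*291 = -461 - 142881 = -143342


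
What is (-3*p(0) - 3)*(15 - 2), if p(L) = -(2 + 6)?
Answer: 273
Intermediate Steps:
p(L) = -8 (p(L) = -1*8 = -8)
(-3*p(0) - 3)*(15 - 2) = (-3*(-8) - 3)*(15 - 2) = (24 - 3)*13 = 21*13 = 273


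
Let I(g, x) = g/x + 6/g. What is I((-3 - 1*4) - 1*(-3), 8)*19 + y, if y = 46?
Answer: 8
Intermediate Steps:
I(g, x) = 6/g + g/x
I((-3 - 1*4) - 1*(-3), 8)*19 + y = (6/((-3 - 1*4) - 1*(-3)) + ((-3 - 1*4) - 1*(-3))/8)*19 + 46 = (6/((-3 - 4) + 3) + ((-3 - 4) + 3)*(⅛))*19 + 46 = (6/(-7 + 3) + (-7 + 3)*(⅛))*19 + 46 = (6/(-4) - 4*⅛)*19 + 46 = (6*(-¼) - ½)*19 + 46 = (-3/2 - ½)*19 + 46 = -2*19 + 46 = -38 + 46 = 8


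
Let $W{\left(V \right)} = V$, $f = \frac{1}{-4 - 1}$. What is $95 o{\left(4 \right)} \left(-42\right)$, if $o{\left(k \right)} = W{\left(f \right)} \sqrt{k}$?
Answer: $1596$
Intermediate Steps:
$f = - \frac{1}{5}$ ($f = \frac{1}{-5} = - \frac{1}{5} \approx -0.2$)
$o{\left(k \right)} = - \frac{\sqrt{k}}{5}$
$95 o{\left(4 \right)} \left(-42\right) = 95 \left(- \frac{\sqrt{4}}{5}\right) \left(-42\right) = 95 \left(\left(- \frac{1}{5}\right) 2\right) \left(-42\right) = 95 \left(- \frac{2}{5}\right) \left(-42\right) = \left(-38\right) \left(-42\right) = 1596$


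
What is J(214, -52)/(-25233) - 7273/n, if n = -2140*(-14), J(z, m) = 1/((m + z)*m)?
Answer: -6901648019/28430273430 ≈ -0.24276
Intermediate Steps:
J(z, m) = 1/(m*(m + z))
n = 29960
J(214, -52)/(-25233) - 7273/n = (1/((-52)*(-52 + 214)))/(-25233) - 7273/29960 = -1/52/162*(-1/25233) - 7273*1/29960 = -1/52*1/162*(-1/25233) - 1039/4280 = -1/8424*(-1/25233) - 1039/4280 = 1/212562792 - 1039/4280 = -6901648019/28430273430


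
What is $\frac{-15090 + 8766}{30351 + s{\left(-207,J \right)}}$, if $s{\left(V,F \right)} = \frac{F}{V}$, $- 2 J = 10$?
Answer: $- \frac{654534}{3141331} \approx -0.20836$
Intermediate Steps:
$J = -5$ ($J = \left(- \frac{1}{2}\right) 10 = -5$)
$\frac{-15090 + 8766}{30351 + s{\left(-207,J \right)}} = \frac{-15090 + 8766}{30351 - \frac{5}{-207}} = - \frac{6324}{30351 - - \frac{5}{207}} = - \frac{6324}{30351 + \frac{5}{207}} = - \frac{6324}{\frac{6282662}{207}} = \left(-6324\right) \frac{207}{6282662} = - \frac{654534}{3141331}$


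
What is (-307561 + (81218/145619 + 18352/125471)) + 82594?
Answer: -4110350543890317/18270961549 ≈ -2.2497e+5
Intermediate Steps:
(-307561 + (81218/145619 + 18352/125471)) + 82594 = (-307561 + 12862903566/18270961549) + 82594 = -5619422342068423/18270961549 + 82594 = -4110350543890317/18270961549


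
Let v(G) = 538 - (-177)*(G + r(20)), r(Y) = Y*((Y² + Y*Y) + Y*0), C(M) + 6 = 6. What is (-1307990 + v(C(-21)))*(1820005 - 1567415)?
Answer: 385085579320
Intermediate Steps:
C(M) = 0 (C(M) = -6 + 6 = 0)
r(Y) = 2*Y³ (r(Y) = Y*((Y² + Y²) + 0) = Y*(2*Y² + 0) = Y*(2*Y²) = 2*Y³)
v(G) = 2832538 + 177*G (v(G) = 538 - (-177)*(G + 2*20³) = 538 - (-177)*(G + 2*8000) = 538 - (-177)*(G + 16000) = 538 - (-177)*(16000 + G) = 538 - (-2832000 - 177*G) = 538 + (2832000 + 177*G) = 2832538 + 177*G)
(-1307990 + v(C(-21)))*(1820005 - 1567415) = (-1307990 + (2832538 + 177*0))*(1820005 - 1567415) = (-1307990 + (2832538 + 0))*252590 = (-1307990 + 2832538)*252590 = 1524548*252590 = 385085579320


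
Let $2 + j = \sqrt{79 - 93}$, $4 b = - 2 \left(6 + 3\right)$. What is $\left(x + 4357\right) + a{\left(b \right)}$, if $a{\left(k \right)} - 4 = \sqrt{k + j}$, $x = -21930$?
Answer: $-17569 + \frac{\sqrt{-26 + 4 i \sqrt{14}}}{2} \approx -17568.0 + 2.6458 i$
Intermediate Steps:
$b = - \frac{9}{2}$ ($b = \frac{\left(-2\right) \left(6 + 3\right)}{4} = \frac{\left(-2\right) 9}{4} = \frac{1}{4} \left(-18\right) = - \frac{9}{2} \approx -4.5$)
$j = -2 + i \sqrt{14}$ ($j = -2 + \sqrt{79 - 93} = -2 + \sqrt{-14} = -2 + i \sqrt{14} \approx -2.0 + 3.7417 i$)
$a{\left(k \right)} = 4 + \sqrt{-2 + k + i \sqrt{14}}$ ($a{\left(k \right)} = 4 + \sqrt{k - \left(2 - i \sqrt{14}\right)} = 4 + \sqrt{-2 + k + i \sqrt{14}}$)
$\left(x + 4357\right) + a{\left(b \right)} = \left(-21930 + 4357\right) + \left(4 + \sqrt{-2 - \frac{9}{2} + i \sqrt{14}}\right) = -17573 + \left(4 + \sqrt{- \frac{13}{2} + i \sqrt{14}}\right) = -17569 + \sqrt{- \frac{13}{2} + i \sqrt{14}}$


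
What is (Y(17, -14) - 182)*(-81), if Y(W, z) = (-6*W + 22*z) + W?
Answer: 46575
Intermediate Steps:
Y(W, z) = -5*W + 22*z
(Y(17, -14) - 182)*(-81) = ((-5*17 + 22*(-14)) - 182)*(-81) = ((-85 - 308) - 182)*(-81) = (-393 - 182)*(-81) = -575*(-81) = 46575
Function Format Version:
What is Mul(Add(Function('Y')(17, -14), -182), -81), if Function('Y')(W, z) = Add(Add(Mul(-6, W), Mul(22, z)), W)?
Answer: 46575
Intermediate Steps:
Function('Y')(W, z) = Add(Mul(-5, W), Mul(22, z))
Mul(Add(Function('Y')(17, -14), -182), -81) = Mul(Add(Add(Mul(-5, 17), Mul(22, -14)), -182), -81) = Mul(Add(Add(-85, -308), -182), -81) = Mul(Add(-393, -182), -81) = Mul(-575, -81) = 46575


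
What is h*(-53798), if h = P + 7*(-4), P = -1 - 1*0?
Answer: 1560142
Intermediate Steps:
P = -1 (P = -1 + 0 = -1)
h = -29 (h = -1 + 7*(-4) = -1 - 28 = -29)
h*(-53798) = -29*(-53798) = 1560142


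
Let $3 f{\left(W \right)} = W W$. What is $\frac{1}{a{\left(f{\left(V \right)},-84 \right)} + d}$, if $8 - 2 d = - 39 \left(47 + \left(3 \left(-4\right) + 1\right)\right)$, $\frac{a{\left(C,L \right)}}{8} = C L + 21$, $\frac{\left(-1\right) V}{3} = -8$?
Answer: $- \frac{1}{128150} \approx -7.8033 \cdot 10^{-6}$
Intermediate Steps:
$V = 24$ ($V = \left(-3\right) \left(-8\right) = 24$)
$f{\left(W \right)} = \frac{W^{2}}{3}$ ($f{\left(W \right)} = \frac{W W}{3} = \frac{W^{2}}{3}$)
$a{\left(C,L \right)} = 168 + 8 C L$ ($a{\left(C,L \right)} = 8 \left(C L + 21\right) = 8 \left(21 + C L\right) = 168 + 8 C L$)
$d = 706$ ($d = 4 - \frac{\left(-39\right) \left(47 + \left(3 \left(-4\right) + 1\right)\right)}{2} = 4 - \frac{\left(-39\right) \left(47 + \left(-12 + 1\right)\right)}{2} = 4 - \frac{\left(-39\right) \left(47 - 11\right)}{2} = 4 - \frac{\left(-39\right) 36}{2} = 4 - -702 = 4 + 702 = 706$)
$\frac{1}{a{\left(f{\left(V \right)},-84 \right)} + d} = \frac{1}{\left(168 + 8 \frac{24^{2}}{3} \left(-84\right)\right) + 706} = \frac{1}{\left(168 + 8 \cdot \frac{1}{3} \cdot 576 \left(-84\right)\right) + 706} = \frac{1}{\left(168 + 8 \cdot 192 \left(-84\right)\right) + 706} = \frac{1}{\left(168 - 129024\right) + 706} = \frac{1}{-128856 + 706} = \frac{1}{-128150} = - \frac{1}{128150}$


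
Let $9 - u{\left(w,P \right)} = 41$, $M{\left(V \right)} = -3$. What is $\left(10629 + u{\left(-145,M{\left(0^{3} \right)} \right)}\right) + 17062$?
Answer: $27659$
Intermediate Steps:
$u{\left(w,P \right)} = -32$ ($u{\left(w,P \right)} = 9 - 41 = -32$)
$\left(10629 + u{\left(-145,M{\left(0^{3} \right)} \right)}\right) + 17062 = \left(10629 - 32\right) + 17062 = 10597 + 17062 = 27659$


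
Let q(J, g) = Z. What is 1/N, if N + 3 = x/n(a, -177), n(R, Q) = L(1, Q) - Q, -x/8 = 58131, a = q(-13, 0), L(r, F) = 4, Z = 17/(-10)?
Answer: -181/465591 ≈ -0.00038875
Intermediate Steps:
Z = -17/10 (Z = 17*(-⅒) = -17/10 ≈ -1.7000)
q(J, g) = -17/10
a = -17/10 ≈ -1.7000
x = -465048 (x = -8*58131 = -465048)
n(R, Q) = 4 - Q
N = -465591/181 (N = -3 - 465048/(4 - 1*(-177)) = -3 - 465048/(4 + 177) = -3 - 465048/181 = -465591/181 ≈ -2572.3)
1/N = 1/(-465591/181) = -181/465591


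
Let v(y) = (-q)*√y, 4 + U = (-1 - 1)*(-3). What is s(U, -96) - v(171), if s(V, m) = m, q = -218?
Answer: -96 - 654*√19 ≈ -2946.7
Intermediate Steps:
U = 2 (U = -4 + (-1 - 1)*(-3) = -4 - 2*(-3) = -4 + 6 = 2)
v(y) = 218*√y (v(y) = (-1*(-218))*√y = 218*√y)
s(U, -96) - v(171) = -96 - 218*√171 = -96 - 218*3*√19 = -96 - 654*√19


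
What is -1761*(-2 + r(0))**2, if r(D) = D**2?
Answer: -7044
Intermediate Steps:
-1761*(-2 + r(0))**2 = -1761*(-2 + 0**2)**2 = -1761*(-2 + 0)**2 = -1761*(-2)**2 = -1761*4 = -7044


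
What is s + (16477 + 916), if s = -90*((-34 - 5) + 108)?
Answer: 11183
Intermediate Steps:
s = -6210 (s = -90*(-39 + 108) = -90*69 = -6210)
s + (16477 + 916) = -6210 + (16477 + 916) = -6210 + 17393 = 11183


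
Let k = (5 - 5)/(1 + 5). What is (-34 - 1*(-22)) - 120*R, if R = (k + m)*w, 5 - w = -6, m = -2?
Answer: 2628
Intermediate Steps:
k = 0 (k = 0/6 = 0*(1/6) = 0)
w = 11 (w = 5 - 1*(-6) = 5 + 6 = 11)
R = -22 (R = (0 - 2)*11 = -2*11 = -22)
(-34 - 1*(-22)) - 120*R = (-34 - 1*(-22)) - 120*(-22) = (-34 + 22) + 2640 = -12 + 2640 = 2628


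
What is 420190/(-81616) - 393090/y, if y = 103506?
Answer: -6297884965/703978808 ≈ -8.9461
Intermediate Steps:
420190/(-81616) - 393090/y = 420190/(-81616) - 393090/103506 = 420190*(-1/81616) - 393090*1/103506 = -210095/40808 - 65515/17251 = -6297884965/703978808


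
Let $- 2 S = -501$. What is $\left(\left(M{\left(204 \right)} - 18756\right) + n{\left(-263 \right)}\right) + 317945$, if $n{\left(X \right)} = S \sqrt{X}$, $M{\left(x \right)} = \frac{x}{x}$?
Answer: $299190 + \frac{501 i \sqrt{263}}{2} \approx 2.9919 \cdot 10^{5} + 4062.4 i$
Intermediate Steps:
$S = \frac{501}{2}$ ($S = \left(- \frac{1}{2}\right) \left(-501\right) = \frac{501}{2} \approx 250.5$)
$M{\left(x \right)} = 1$
$n{\left(X \right)} = \frac{501 \sqrt{X}}{2}$
$\left(\left(M{\left(204 \right)} - 18756\right) + n{\left(-263 \right)}\right) + 317945 = \left(\left(1 - 18756\right) + \frac{501 \sqrt{-263}}{2}\right) + 317945 = \left(-18755 + \frac{501 i \sqrt{263}}{2}\right) + 317945 = 299190 + \frac{501 i \sqrt{263}}{2}$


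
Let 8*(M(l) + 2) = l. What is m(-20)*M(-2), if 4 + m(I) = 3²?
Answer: -45/4 ≈ -11.250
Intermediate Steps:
M(l) = -2 + l/8
m(I) = 5 (m(I) = -4 + 3² = -4 + 9 = 5)
m(-20)*M(-2) = 5*(-2 + (⅛)*(-2)) = 5*(-2 - ¼) = 5*(-9/4) = -45/4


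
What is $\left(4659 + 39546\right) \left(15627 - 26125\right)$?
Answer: $-464064090$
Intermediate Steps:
$\left(4659 + 39546\right) \left(15627 - 26125\right) = 44205 \left(-10498\right) = -464064090$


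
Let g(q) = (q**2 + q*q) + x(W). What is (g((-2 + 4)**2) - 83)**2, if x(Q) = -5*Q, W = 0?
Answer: 2601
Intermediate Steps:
g(q) = 2*q**2 (g(q) = (q**2 + q*q) - 5*0 = (q**2 + q**2) + 0 = 2*q**2 + 0 = 2*q**2)
(g((-2 + 4)**2) - 83)**2 = (2*((-2 + 4)**2)**2 - 83)**2 = (2*(2**2)**2 - 83)**2 = (2*4**2 - 83)**2 = (2*16 - 83)**2 = (32 - 83)**2 = (-51)**2 = 2601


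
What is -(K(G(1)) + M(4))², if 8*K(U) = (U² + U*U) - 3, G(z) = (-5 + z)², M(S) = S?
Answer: -292681/64 ≈ -4573.1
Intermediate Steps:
K(U) = -3/8 + U²/4 (K(U) = ((U² + U*U) - 3)/8 = ((U² + U²) - 3)/8 = (2*U² - 3)/8 = (-3 + 2*U²)/8 = -3/8 + U²/4)
-(K(G(1)) + M(4))² = -((-3/8 + ((-5 + 1)²)²/4) + 4)² = -((-3/8 + ((-4)²)²/4) + 4)² = -((-3/8 + (¼)*16²) + 4)² = -((-3/8 + (¼)*256) + 4)² = -((-3/8 + 64) + 4)² = -(509/8 + 4)² = -(541/8)² = -1*292681/64 = -292681/64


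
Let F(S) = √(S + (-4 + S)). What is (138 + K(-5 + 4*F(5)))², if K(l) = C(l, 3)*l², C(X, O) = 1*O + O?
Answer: 1092096 - 414720*√6 ≈ 76244.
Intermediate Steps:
C(X, O) = 2*O (C(X, O) = O + O = 2*O)
F(S) = √(-4 + 2*S)
K(l) = 6*l² (K(l) = (2*3)*l² = 6*l²)
(138 + K(-5 + 4*F(5)))² = (138 + 6*(-5 + 4*√(-4 + 2*5))²)² = (138 + 6*(-5 + 4*√(-4 + 10))²)² = (138 + 6*(-5 + 4*√6)²)²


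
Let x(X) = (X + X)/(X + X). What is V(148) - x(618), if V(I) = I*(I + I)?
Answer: 43807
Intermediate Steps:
x(X) = 1 (x(X) = (2*X)/((2*X)) = (2*X)*(1/(2*X)) = 1)
V(I) = 2*I**2 (V(I) = I*(2*I) = 2*I**2)
V(148) - x(618) = 2*148**2 - 1*1 = 2*21904 - 1 = 43808 - 1 = 43807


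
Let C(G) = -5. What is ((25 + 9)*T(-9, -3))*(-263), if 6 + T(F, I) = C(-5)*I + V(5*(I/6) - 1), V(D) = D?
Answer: -49181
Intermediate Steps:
T(F, I) = -7 - 25*I/6 (T(F, I) = -6 + (-5*I + (5*(I/6) - 1)) = -6 + (-5*I + (5*I/6 - 1)) = -6 + (-5*I + (-1 + 5*I/6)) = -6 + (-1 - 25*I/6) = -7 - 25*I/6)
((25 + 9)*T(-9, -3))*(-263) = ((25 + 9)*(-7 - 25/6*(-3)))*(-263) = (34*(-7 + 25/2))*(-263) = (34*(11/2))*(-263) = 187*(-263) = -49181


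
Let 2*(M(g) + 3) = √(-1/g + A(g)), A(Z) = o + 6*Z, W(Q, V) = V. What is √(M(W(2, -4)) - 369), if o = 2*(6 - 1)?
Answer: √(-1488 + I*√55)/2 ≈ 0.048064 + 19.287*I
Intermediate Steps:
o = 10 (o = 2*5 = 10)
A(Z) = 10 + 6*Z
M(g) = -3 + √(10 - 1/g + 6*g)/2 (M(g) = -3 + √(-1/g + (10 + 6*g))/2 = -3 + √(10 - 1/g + 6*g)/2)
√(M(W(2, -4)) - 369) = √((-3 + √(10 - 1/(-4) + 6*(-4))/2) - 369) = √((-3 + √(10 - 1*(-¼) - 24)/2) - 369) = √((-3 + √(10 + ¼ - 24)/2) - 369) = √((-3 + √(-55/4)/2) - 369) = √((-3 + (I*√55/2)/2) - 369) = √((-3 + I*√55/4) - 369) = √(-372 + I*√55/4)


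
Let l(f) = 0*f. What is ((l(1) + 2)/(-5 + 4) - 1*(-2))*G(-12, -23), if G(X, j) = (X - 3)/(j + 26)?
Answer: 0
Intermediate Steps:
l(f) = 0
G(X, j) = (-3 + X)/(26 + j)
((l(1) + 2)/(-5 + 4) - 1*(-2))*G(-12, -23) = ((0 + 2)/(-5 + 4) - 1*(-2))*((-3 - 12)/(26 - 23)) = (2/(-1) + 2)*(-15/3) = (2*(-1) + 2)*((⅓)*(-15)) = (-2 + 2)*(-5) = 0*(-5) = 0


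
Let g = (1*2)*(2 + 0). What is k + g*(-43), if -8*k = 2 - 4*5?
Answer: -679/4 ≈ -169.75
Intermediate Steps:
k = 9/4 (k = -(2 - 4*5)/8 = -(2 - 20)/8 = -⅛*(-18) = 9/4 ≈ 2.2500)
g = 4 (g = 2*2 = 4)
k + g*(-43) = 9/4 + 4*(-43) = 9/4 - 172 = -679/4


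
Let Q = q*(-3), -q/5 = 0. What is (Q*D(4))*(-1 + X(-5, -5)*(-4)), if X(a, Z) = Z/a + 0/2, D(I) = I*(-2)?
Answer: 0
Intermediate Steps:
q = 0 (q = -5*0 = 0)
Q = 0 (Q = 0*(-3) = 0)
D(I) = -2*I
X(a, Z) = Z/a (X(a, Z) = Z/a + 0*(1/2) = Z/a + 0 = Z/a)
(Q*D(4))*(-1 + X(-5, -5)*(-4)) = (0*(-2*4))*(-1 - 5/(-5)*(-4)) = (0*(-8))*(-1 - 5*(-1/5)*(-4)) = 0*(-1 + 1*(-4)) = 0*(-1 - 4) = 0*(-5) = 0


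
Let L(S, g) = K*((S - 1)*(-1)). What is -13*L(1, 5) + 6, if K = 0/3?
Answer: 6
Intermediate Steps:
K = 0 (K = 0*(⅓) = 0)
L(S, g) = 0 (L(S, g) = 0*((S - 1)*(-1)) = 0*((-1 + S)*(-1)) = 0*(1 - S) = 0)
-13*L(1, 5) + 6 = -13*0 + 6 = 0 + 6 = 6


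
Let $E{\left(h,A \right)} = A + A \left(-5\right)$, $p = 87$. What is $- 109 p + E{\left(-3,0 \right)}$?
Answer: $-9483$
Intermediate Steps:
$E{\left(h,A \right)} = - 4 A$ ($E{\left(h,A \right)} = A - 5 A = - 4 A$)
$- 109 p + E{\left(-3,0 \right)} = \left(-109\right) 87 - 0 = -9483 + 0 = -9483$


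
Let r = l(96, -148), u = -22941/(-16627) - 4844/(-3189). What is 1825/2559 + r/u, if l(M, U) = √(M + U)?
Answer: 1825/2559 + 106047006*I*√13/153700037 ≈ 0.71317 + 2.4877*I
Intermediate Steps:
u = 153700037/53023503 (u = -22941*(-1/16627) - 4844*(-1/3189) = 22941/16627 + 4844/3189 = 153700037/53023503 ≈ 2.8987)
r = 2*I*√13 (r = √(96 - 148) = √(-52) = 2*I*√13 ≈ 7.2111*I)
1825/2559 + r/u = 1825/2559 + (2*I*√13)/(153700037/53023503) = 1825*(1/2559) + (2*I*√13)*(53023503/153700037) = 1825/2559 + 106047006*I*√13/153700037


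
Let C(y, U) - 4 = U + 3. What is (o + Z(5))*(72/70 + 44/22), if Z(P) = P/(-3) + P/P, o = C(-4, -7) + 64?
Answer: 4028/21 ≈ 191.81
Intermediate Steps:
C(y, U) = 7 + U (C(y, U) = 4 + (U + 3) = 4 + (3 + U) = 7 + U)
o = 64 (o = (7 - 7) + 64 = 0 + 64 = 64)
Z(P) = 1 - P/3 (Z(P) = P*(-⅓) + 1 = -P/3 + 1 = 1 - P/3)
(o + Z(5))*(72/70 + 44/22) = (64 + (1 - ⅓*5))*(72/70 + 44/22) = (64 + (1 - 5/3))*(72*(1/70) + 44*(1/22)) = (64 - ⅔)*(36/35 + 2) = (190/3)*(106/35) = 4028/21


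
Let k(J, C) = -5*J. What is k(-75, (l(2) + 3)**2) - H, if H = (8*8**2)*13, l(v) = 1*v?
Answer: -6281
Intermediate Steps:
l(v) = v
H = 6656 (H = (8*64)*13 = 512*13 = 6656)
k(-75, (l(2) + 3)**2) - H = -5*(-75) - 1*6656 = 375 - 6656 = -6281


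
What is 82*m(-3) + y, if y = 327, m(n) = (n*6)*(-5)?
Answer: 7707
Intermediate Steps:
m(n) = -30*n (m(n) = (6*n)*(-5) = -30*n)
82*m(-3) + y = 82*(-30*(-3)) + 327 = 82*90 + 327 = 7380 + 327 = 7707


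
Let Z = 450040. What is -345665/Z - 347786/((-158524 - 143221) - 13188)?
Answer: 9531259199/28346489464 ≈ 0.33624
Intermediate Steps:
-345665/Z - 347786/((-158524 - 143221) - 13188) = -345665/450040 - 347786/((-158524 - 143221) - 13188) = -345665*1/450040 - 347786/(-301745 - 13188) = -69133/90008 - 347786/(-314933) = -69133/90008 - 347786*(-1/314933) = -69133/90008 + 347786/314933 = 9531259199/28346489464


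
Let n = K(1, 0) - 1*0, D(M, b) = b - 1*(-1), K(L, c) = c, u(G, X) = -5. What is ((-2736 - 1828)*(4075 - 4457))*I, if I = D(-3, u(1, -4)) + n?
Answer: -6973792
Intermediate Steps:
D(M, b) = 1 + b (D(M, b) = b + 1 = 1 + b)
n = 0 (n = 0 - 1*0 = 0 + 0 = 0)
I = -4 (I = (1 - 5) + 0 = -4 + 0 = -4)
((-2736 - 1828)*(4075 - 4457))*I = ((-2736 - 1828)*(4075 - 4457))*(-4) = -4564*(-382)*(-4) = 1743448*(-4) = -6973792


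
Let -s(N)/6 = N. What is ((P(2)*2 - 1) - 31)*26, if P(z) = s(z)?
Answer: -1456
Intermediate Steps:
s(N) = -6*N
P(z) = -6*z
((P(2)*2 - 1) - 31)*26 = ((-6*2*2 - 1) - 31)*26 = ((-12*2 - 1) - 31)*26 = ((-24 - 1) - 31)*26 = (-25 - 31)*26 = -56*26 = -1456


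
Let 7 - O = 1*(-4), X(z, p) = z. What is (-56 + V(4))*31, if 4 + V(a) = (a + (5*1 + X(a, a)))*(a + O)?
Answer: 4185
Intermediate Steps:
O = 11 (O = 7 - (-4) = 7 - 1*(-4) = 7 + 4 = 11)
V(a) = -4 + (5 + 2*a)*(11 + a) (V(a) = -4 + (a + (5*1 + a))*(a + 11) = -4 + (a + (5 + a))*(11 + a) = -4 + (5 + 2*a)*(11 + a))
(-56 + V(4))*31 = (-56 + (51 + 2*4**2 + 27*4))*31 = (-56 + (51 + 2*16 + 108))*31 = (-56 + (51 + 32 + 108))*31 = (-56 + 191)*31 = 135*31 = 4185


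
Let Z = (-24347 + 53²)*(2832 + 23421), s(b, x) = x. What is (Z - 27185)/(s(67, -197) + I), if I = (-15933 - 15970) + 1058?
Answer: 565464299/31042 ≈ 18216.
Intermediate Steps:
I = -30845 (I = -31903 + 1058 = -30845)
Z = -565437114 (Z = (-24347 + 2809)*26253 = -21538*26253 = -565437114)
(Z - 27185)/(s(67, -197) + I) = (-565437114 - 27185)/(-197 - 30845) = -565464299/(-31042) = -565464299*(-1/31042) = 565464299/31042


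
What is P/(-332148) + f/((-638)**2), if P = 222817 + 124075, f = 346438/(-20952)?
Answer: -123272662756205/118028596496976 ≈ -1.0444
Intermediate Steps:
f = -173219/10476 (f = 346438*(-1/20952) = -173219/10476 ≈ -16.535)
P = 346892
P/(-332148) + f/((-638)**2) = 346892/(-332148) - 173219/(10476*((-638)**2)) = 346892*(-1/332148) - 173219/10476/407044 = -86723/83037 - 173219/10476*1/407044 = -86723/83037 - 173219/4264192944 = -123272662756205/118028596496976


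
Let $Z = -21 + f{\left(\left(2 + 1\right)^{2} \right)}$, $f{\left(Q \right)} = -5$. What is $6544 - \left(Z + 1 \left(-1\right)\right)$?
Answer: $6571$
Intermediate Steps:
$Z = -26$ ($Z = -21 - 5 = -26$)
$6544 - \left(Z + 1 \left(-1\right)\right) = 6544 - \left(-26 + 1 \left(-1\right)\right) = 6544 - \left(-26 - 1\right) = 6544 - -27 = 6544 + 27 = 6571$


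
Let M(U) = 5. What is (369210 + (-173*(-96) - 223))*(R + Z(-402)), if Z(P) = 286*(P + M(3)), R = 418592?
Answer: 117625754750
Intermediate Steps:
Z(P) = 1430 + 286*P (Z(P) = 286*(P + 5) = 286*(5 + P) = 1430 + 286*P)
(369210 + (-173*(-96) - 223))*(R + Z(-402)) = (369210 + (-173*(-96) - 223))*(418592 + (1430 + 286*(-402))) = (369210 + (16608 - 223))*(418592 + (1430 - 114972)) = (369210 + 16385)*(418592 - 113542) = 385595*305050 = 117625754750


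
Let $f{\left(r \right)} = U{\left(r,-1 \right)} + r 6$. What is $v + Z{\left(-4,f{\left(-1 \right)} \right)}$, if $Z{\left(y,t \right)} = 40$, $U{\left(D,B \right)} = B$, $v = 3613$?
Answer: $3653$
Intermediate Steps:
$f{\left(r \right)} = -1 + 6 r$ ($f{\left(r \right)} = -1 + r 6 = -1 + 6 r$)
$v + Z{\left(-4,f{\left(-1 \right)} \right)} = 3613 + 40 = 3653$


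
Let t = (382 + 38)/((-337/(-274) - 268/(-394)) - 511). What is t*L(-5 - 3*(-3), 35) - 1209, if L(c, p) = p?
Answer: -34016377077/27479653 ≈ -1237.9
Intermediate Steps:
t = -22670760/27479653 (t = 420/((-337*(-1/274) - 268*(-1/394)) - 511) = 420/((337/274 + 134/197) - 511) = 420/(103105/53978 - 511) = 420/(-27479653/53978) = 420*(-53978/27479653) = -22670760/27479653 ≈ -0.82500)
t*L(-5 - 3*(-3), 35) - 1209 = -22670760/27479653*35 - 1209 = -793476600/27479653 - 1209 = -34016377077/27479653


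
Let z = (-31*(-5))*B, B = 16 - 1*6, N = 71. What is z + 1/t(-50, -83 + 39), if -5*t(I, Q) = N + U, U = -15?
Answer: 86795/56 ≈ 1549.9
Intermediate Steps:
B = 10 (B = 16 - 6 = 10)
t(I, Q) = -56/5 (t(I, Q) = -(71 - 15)/5 = -⅕*56 = -56/5)
z = 1550 (z = -31*(-5)*10 = 155*10 = 1550)
z + 1/t(-50, -83 + 39) = 1550 + 1/(-56/5) = 1550 - 5/56 = 86795/56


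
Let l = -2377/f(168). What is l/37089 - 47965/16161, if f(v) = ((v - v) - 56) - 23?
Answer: -46833507406/15784076997 ≈ -2.9671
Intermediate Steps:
f(v) = -79 (f(v) = (0 - 56) - 23 = -56 - 23 = -79)
l = 2377/79 (l = -2377/(-79) = -2377*(-1/79) = 2377/79 ≈ 30.089)
l/37089 - 47965/16161 = (2377/79)/37089 - 47965/16161 = (2377/79)*(1/37089) - 47965*1/16161 = 2377/2930031 - 47965/16161 = -46833507406/15784076997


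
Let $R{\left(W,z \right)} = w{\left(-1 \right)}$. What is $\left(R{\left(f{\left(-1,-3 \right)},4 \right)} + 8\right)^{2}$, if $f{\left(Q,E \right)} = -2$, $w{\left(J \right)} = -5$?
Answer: $9$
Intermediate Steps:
$R{\left(W,z \right)} = -5$
$\left(R{\left(f{\left(-1,-3 \right)},4 \right)} + 8\right)^{2} = \left(-5 + 8\right)^{2} = 3^{2} = 9$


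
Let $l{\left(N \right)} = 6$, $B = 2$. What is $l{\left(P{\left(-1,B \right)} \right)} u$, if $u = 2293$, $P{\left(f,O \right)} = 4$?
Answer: $13758$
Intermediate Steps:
$l{\left(P{\left(-1,B \right)} \right)} u = 6 \cdot 2293 = 13758$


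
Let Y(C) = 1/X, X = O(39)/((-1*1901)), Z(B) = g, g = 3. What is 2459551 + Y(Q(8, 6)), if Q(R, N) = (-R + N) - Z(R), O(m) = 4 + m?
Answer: 105758792/43 ≈ 2.4595e+6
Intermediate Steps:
Z(B) = 3
Q(R, N) = -3 + N - R (Q(R, N) = (-R + N) - 1*3 = (N - R) - 3 = -3 + N - R)
X = -43/1901 (X = (4 + 39)/((-1*1901)) = 43/(-1901) = 43*(-1/1901) = -43/1901 ≈ -0.022620)
Y(C) = -1901/43 (Y(C) = 1/(-43/1901) = -1901/43)
2459551 + Y(Q(8, 6)) = 2459551 - 1901/43 = 105758792/43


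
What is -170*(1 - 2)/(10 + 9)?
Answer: 170/19 ≈ 8.9474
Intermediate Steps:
-170*(1 - 2)/(10 + 9) = -(-170)/19 = -170*(-1/19) = 170/19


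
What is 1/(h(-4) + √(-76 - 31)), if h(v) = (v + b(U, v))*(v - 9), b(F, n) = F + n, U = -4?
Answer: 156/24443 - I*√107/24443 ≈ 0.0063822 - 0.00042319*I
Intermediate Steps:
h(v) = (-9 + v)*(-4 + 2*v) (h(v) = (v + (-4 + v))*(v - 9) = (-4 + 2*v)*(-9 + v) = (-9 + v)*(-4 + 2*v))
1/(h(-4) + √(-76 - 31)) = 1/((36 - 22*(-4) + 2*(-4)²) + √(-76 - 31)) = 1/((36 + 88 + 2*16) + √(-107)) = 1/((36 + 88 + 32) + I*√107) = 1/(156 + I*√107)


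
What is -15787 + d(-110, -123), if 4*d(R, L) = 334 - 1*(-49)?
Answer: -62765/4 ≈ -15691.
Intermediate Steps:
d(R, L) = 383/4 (d(R, L) = (334 - 1*(-49))/4 = (334 + 49)/4 = (1/4)*383 = 383/4)
-15787 + d(-110, -123) = -15787 + 383/4 = -62765/4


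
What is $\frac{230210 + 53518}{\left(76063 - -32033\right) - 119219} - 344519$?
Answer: $- \frac{3832368565}{11123} \approx -3.4454 \cdot 10^{5}$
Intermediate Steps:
$\frac{230210 + 53518}{\left(76063 - -32033\right) - 119219} - 344519 = \frac{283728}{\left(76063 + 32033\right) - 119219} - 344519 = \frac{283728}{108096 - 119219} - 344519 = \frac{283728}{-11123} - 344519 = 283728 \left(- \frac{1}{11123}\right) - 344519 = - \frac{283728}{11123} - 344519 = - \frac{3832368565}{11123}$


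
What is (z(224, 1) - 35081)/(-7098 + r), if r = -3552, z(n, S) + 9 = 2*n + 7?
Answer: 2309/710 ≈ 3.2521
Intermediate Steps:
z(n, S) = -2 + 2*n (z(n, S) = -9 + (2*n + 7) = -9 + (7 + 2*n) = -2 + 2*n)
(z(224, 1) - 35081)/(-7098 + r) = ((-2 + 2*224) - 35081)/(-7098 - 3552) = ((-2 + 448) - 35081)/(-10650) = (446 - 35081)*(-1/10650) = -34635*(-1/10650) = 2309/710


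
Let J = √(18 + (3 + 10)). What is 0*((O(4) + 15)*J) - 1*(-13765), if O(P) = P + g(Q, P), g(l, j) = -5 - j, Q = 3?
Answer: 13765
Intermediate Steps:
J = √31 (J = √(18 + 13) = √31 ≈ 5.5678)
O(P) = -5 (O(P) = P + (-5 - P) = -5)
0*((O(4) + 15)*J) - 1*(-13765) = 0*((-5 + 15)*√31) - 1*(-13765) = 0*(10*√31) + 13765 = 0 + 13765 = 13765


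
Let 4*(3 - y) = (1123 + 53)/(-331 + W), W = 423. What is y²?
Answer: 81/2116 ≈ 0.038280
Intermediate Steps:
y = -9/46 (y = 3 - (1123 + 53)/(4*(-331 + 423)) = 3 - 294/92 = 3 - ¼*294/23 = 3 - 147/46 = -9/46 ≈ -0.19565)
y² = (-9/46)² = 81/2116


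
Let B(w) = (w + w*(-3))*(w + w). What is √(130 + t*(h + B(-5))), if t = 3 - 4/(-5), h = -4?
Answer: I*√6630/5 ≈ 16.285*I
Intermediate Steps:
B(w) = -4*w² (B(w) = (w - 3*w)*(2*w) = (-2*w)*(2*w) = -4*w²)
t = 19/5 (t = 3 - 4*(-1)/5 = 3 - 1*(-⅘) = 3 + ⅘ = 19/5 ≈ 3.8000)
√(130 + t*(h + B(-5))) = √(130 + 19*(-4 - 4*(-5)²)/5) = √(130 + 19*(-4 - 4*25)/5) = √(130 + 19*(-4 - 100)/5) = √(130 + (19/5)*(-104)) = √(130 - 1976/5) = √(-1326/5) = I*√6630/5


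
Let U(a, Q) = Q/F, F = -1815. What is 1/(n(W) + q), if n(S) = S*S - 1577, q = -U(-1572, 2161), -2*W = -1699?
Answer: 7260/5227740439 ≈ 1.3887e-6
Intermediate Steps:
W = 1699/2 (W = -½*(-1699) = 1699/2 ≈ 849.50)
U(a, Q) = -Q/1815 (U(a, Q) = Q/(-1815) = Q*(-1/1815) = -Q/1815)
q = 2161/1815 (q = -(-1)*2161/1815 = -1*(-2161/1815) = 2161/1815 ≈ 1.1906)
n(S) = -1577 + S² (n(S) = S² - 1577 = -1577 + S²)
1/(n(W) + q) = 1/((-1577 + (1699/2)²) + 2161/1815) = 1/((-1577 + 2886601/4) + 2161/1815) = 1/(2880293/4 + 2161/1815) = 1/(5227740439/7260) = 7260/5227740439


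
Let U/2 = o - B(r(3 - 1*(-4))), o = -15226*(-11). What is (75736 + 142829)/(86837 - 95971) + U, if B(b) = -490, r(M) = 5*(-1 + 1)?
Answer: 3068367003/9134 ≈ 3.3593e+5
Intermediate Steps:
r(M) = 0 (r(M) = 5*0 = 0)
o = 167486
U = 335952 (U = 2*(167486 - 1*(-490)) = 2*(167486 + 490) = 2*167976 = 335952)
(75736 + 142829)/(86837 - 95971) + U = (75736 + 142829)/(86837 - 95971) + 335952 = 218565/(-9134) + 335952 = 218565*(-1/9134) + 335952 = -218565/9134 + 335952 = 3068367003/9134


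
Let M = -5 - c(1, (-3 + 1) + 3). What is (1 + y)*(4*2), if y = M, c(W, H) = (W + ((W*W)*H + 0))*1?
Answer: -48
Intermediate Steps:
c(W, H) = W + H*W² (c(W, H) = (W + (W²*H + 0))*1 = (W + (H*W² + 0))*1 = (W + H*W²)*1 = W + H*W²)
M = -7 (M = -5 - (1 + ((-3 + 1) + 3)*1) = -5 - (1 + (-2 + 3)*1) = -5 - (1 + 1*1) = -5 - (1 + 1) = -5 - 2 = -7)
y = -7
(1 + y)*(4*2) = (1 - 7)*(4*2) = -6*8 = -48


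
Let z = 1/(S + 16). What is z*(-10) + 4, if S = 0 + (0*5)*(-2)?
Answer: 27/8 ≈ 3.3750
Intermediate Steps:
S = 0 (S = 0 + 0*(-2) = 0 + 0 = 0)
z = 1/16 (z = 1/(0 + 16) = 1/16 ≈ 0.062500)
z*(-10) + 4 = (1/16)*(-10) + 4 = -5/8 + 4 = 27/8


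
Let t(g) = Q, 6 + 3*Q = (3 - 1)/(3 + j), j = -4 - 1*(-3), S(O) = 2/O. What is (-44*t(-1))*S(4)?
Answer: 110/3 ≈ 36.667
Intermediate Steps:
j = -1 (j = -4 + 3 = -1)
Q = -5/3 (Q = -2 + ((3 - 1)/(3 - 1))/3 = -2 + (2/2)/3 = -2 + (2*(½))/3 = -2 + (⅓)*1 = -2 + ⅓ = -5/3 ≈ -1.6667)
t(g) = -5/3
(-44*t(-1))*S(4) = (-44*(-5/3))*(2/4) = 220*(2*(¼))/3 = (220/3)*(½) = 110/3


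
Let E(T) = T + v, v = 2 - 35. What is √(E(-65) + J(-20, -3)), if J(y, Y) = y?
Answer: I*√118 ≈ 10.863*I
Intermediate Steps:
v = -33
E(T) = -33 + T (E(T) = T - 33 = -33 + T)
√(E(-65) + J(-20, -3)) = √((-33 - 65) - 20) = √(-98 - 20) = √(-118) = I*√118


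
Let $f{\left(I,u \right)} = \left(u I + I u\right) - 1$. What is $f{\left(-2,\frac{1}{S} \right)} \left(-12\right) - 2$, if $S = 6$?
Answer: $18$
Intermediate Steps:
$f{\left(I,u \right)} = -1 + 2 I u$ ($f{\left(I,u \right)} = \left(I u + I u\right) - 1 = 2 I u - 1 = -1 + 2 I u$)
$f{\left(-2,\frac{1}{S} \right)} \left(-12\right) - 2 = \left(-1 + 2 \left(-2\right) \frac{1}{6}\right) \left(-12\right) - 2 = \left(-1 - \frac{2}{3}\right) \left(-12\right) - 2 = \left(- \frac{5}{3}\right) \left(-12\right) - 2 = 20 - 2 = 18$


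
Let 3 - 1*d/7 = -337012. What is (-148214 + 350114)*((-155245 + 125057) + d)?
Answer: 470208342300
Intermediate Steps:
d = 2359105 (d = 21 - 7*(-337012) = 21 + 2359084 = 2359105)
(-148214 + 350114)*((-155245 + 125057) + d) = (-148214 + 350114)*((-155245 + 125057) + 2359105) = 201900*(-30188 + 2359105) = 201900*2328917 = 470208342300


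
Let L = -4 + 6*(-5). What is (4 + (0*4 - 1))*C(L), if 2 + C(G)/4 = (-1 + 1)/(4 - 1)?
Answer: -24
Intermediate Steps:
L = -34 (L = -4 - 30 = -34)
C(G) = -8 (C(G) = -8 + 4*((-1 + 1)/(4 - 1)) = -8 + 4*(0/3) = -8 + 4*(0*(1/3)) = -8 + 4*0 = -8 + 0 = -8)
(4 + (0*4 - 1))*C(L) = (4 + (0*4 - 1))*(-8) = (4 + (0 - 1))*(-8) = (4 - 1)*(-8) = 3*(-8) = -24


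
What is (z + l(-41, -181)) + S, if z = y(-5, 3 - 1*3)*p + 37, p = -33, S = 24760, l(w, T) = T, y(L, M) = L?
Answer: 24781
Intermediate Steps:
z = 202 (z = -5*(-33) + 37 = 165 + 37 = 202)
(z + l(-41, -181)) + S = (202 - 181) + 24760 = 21 + 24760 = 24781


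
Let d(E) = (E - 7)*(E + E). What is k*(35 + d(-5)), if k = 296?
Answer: 45880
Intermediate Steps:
d(E) = 2*E*(-7 + E) (d(E) = (-7 + E)*(2*E) = 2*E*(-7 + E))
k*(35 + d(-5)) = 296*(35 + 2*(-5)*(-7 - 5)) = 296*(35 + 2*(-5)*(-12)) = 296*(35 + 120) = 296*155 = 45880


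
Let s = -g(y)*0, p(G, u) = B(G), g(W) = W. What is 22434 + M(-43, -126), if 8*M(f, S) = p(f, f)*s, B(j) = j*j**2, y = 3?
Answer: 22434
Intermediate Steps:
B(j) = j**3
p(G, u) = G**3
s = 0 (s = -1*3*0 = -3*0 = 0)
M(f, S) = 0 (M(f, S) = (f**3*0)/8 = (1/8)*0 = 0)
22434 + M(-43, -126) = 22434 + 0 = 22434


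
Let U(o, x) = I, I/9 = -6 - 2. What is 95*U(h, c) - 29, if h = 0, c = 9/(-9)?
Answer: -6869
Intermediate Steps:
c = -1 (c = 9*(-1/9) = -1)
I = -72 (I = 9*(-6 - 2) = 9*(-8) = -72)
U(o, x) = -72
95*U(h, c) - 29 = 95*(-72) - 29 = -6840 - 29 = -6869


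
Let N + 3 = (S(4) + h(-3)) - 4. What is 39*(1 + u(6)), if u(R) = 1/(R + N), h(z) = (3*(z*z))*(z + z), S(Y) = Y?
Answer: 2054/53 ≈ 38.755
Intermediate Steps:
h(z) = 6*z³ (h(z) = (3*z²)*(2*z) = 6*z³)
N = -165 (N = -3 + ((4 + 6*(-3)³) - 4) = -3 + ((4 + 6*(-27)) - 4) = -3 + ((4 - 162) - 4) = -3 + (-158 - 4) = -3 - 162 = -165)
u(R) = 1/(-165 + R) (u(R) = 1/(R - 165) = 1/(-165 + R))
39*(1 + u(6)) = 39*(1 + 1/(-165 + 6)) = 39*(1 + 1/(-159)) = 39*(1 - 1/159) = 39*(158/159) = 2054/53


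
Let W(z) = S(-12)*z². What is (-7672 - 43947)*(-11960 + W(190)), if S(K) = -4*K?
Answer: -88828039960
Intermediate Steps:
W(z) = 48*z² (W(z) = (-4*(-12))*z² = 48*z²)
(-7672 - 43947)*(-11960 + W(190)) = (-7672 - 43947)*(-11960 + 48*190²) = -51619*(-11960 + 48*36100) = -51619*(-11960 + 1732800) = -51619*1720840 = -88828039960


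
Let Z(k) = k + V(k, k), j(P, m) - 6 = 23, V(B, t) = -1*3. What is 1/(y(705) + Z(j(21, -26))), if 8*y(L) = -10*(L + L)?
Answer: -2/3473 ≈ -0.00057587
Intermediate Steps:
V(B, t) = -3
j(P, m) = 29 (j(P, m) = 6 + 23 = 29)
y(L) = -5*L/2 (y(L) = (-10*(L + L))/8 = (-20*L)/8 = -5*L/2)
Z(k) = -3 + k (Z(k) = k - 3 = -3 + k)
1/(y(705) + Z(j(21, -26))) = 1/(-5/2*705 + (-3 + 29)) = 1/(-3525/2 + 26) = 1/(-3473/2) = -2/3473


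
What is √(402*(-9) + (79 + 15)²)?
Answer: √5218 ≈ 72.236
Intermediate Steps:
√(402*(-9) + (79 + 15)²) = √(-3618 + 94²) = √(-3618 + 8836) = √5218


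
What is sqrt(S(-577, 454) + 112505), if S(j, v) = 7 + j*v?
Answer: I*sqrt(149446) ≈ 386.58*I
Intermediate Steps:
sqrt(S(-577, 454) + 112505) = sqrt((7 - 577*454) + 112505) = sqrt((7 - 261958) + 112505) = sqrt(-261951 + 112505) = sqrt(-149446) = I*sqrt(149446)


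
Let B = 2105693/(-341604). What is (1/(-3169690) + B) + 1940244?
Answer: 1050424181091503333/541389391380 ≈ 1.9402e+6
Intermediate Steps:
B = -2105693/341604 (B = 2105693*(-1/341604) = -2105693/341604 ≈ -6.1641)
(1/(-3169690) + B) + 1940244 = (1/(-3169690) - 2105693/341604) + 1940244 = (-1/3169690 - 2105693/341604) + 1940244 = -3337197193387/541389391380 + 1940244 = 1050424181091503333/541389391380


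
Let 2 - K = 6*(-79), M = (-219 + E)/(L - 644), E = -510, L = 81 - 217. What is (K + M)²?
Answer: 15376744009/67600 ≈ 2.2747e+5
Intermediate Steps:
L = -136
M = 243/260 (M = (-219 - 510)/(-136 - 644) = -729/(-780) = -729*(-1/780) = 243/260 ≈ 0.93462)
K = 476 (K = 2 - 6*(-79) = 2 - 1*(-474) = 2 + 474 = 476)
(K + M)² = (476 + 243/260)² = (124003/260)² = 15376744009/67600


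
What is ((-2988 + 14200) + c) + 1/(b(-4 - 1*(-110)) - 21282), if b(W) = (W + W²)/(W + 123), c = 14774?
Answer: 126350064467/4862236 ≈ 25986.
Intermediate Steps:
b(W) = (W + W²)/(123 + W)
((-2988 + 14200) + c) + 1/(b(-4 - 1*(-110)) - 21282) = ((-2988 + 14200) + 14774) + 1/((-4 - 1*(-110))*(1 + (-4 - 1*(-110)))/(123 + (-4 - 1*(-110))) - 21282) = (11212 + 14774) + 1/((-4 + 110)*(1 + (-4 + 110))/(123 + (-4 + 110)) - 21282) = 25986 + 1/(106*(1 + 106)/(123 + 106) - 21282) = 25986 + 1/(106*107/229 - 21282) = 25986 + 1/(106*(1/229)*107 - 21282) = 25986 + 1/(11342/229 - 21282) = 25986 + 1/(-4862236/229) = 25986 - 229/4862236 = 126350064467/4862236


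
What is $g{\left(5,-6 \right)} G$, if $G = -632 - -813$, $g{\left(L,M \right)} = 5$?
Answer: $905$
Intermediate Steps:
$G = 181$ ($G = -632 + 813 = 181$)
$g{\left(5,-6 \right)} G = 5 \cdot 181 = 905$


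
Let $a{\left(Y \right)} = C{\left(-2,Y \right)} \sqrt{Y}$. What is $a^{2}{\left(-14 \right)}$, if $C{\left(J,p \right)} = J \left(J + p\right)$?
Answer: $-14336$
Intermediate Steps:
$a{\left(Y \right)} = \sqrt{Y} \left(4 - 2 Y\right)$ ($a{\left(Y \right)} = - 2 \left(-2 + Y\right) \sqrt{Y} = \left(4 - 2 Y\right) \sqrt{Y} = \sqrt{Y} \left(4 - 2 Y\right)$)
$a^{2}{\left(-14 \right)} = \left(2 \sqrt{-14} \left(2 - -14\right)\right)^{2} = \left(2 i \sqrt{14} \left(2 + 14\right)\right)^{2} = \left(2 i \sqrt{14} \cdot 16\right)^{2} = \left(32 i \sqrt{14}\right)^{2} = -14336$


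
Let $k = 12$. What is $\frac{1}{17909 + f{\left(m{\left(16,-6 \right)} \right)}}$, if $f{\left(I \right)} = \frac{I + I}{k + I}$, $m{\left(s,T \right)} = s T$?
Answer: $\frac{7}{125379} \approx 5.5831 \cdot 10^{-5}$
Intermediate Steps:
$m{\left(s,T \right)} = T s$
$f{\left(I \right)} = \frac{2 I}{12 + I}$ ($f{\left(I \right)} = \frac{I + I}{12 + I} = \frac{2 I}{12 + I}$)
$\frac{1}{17909 + f{\left(m{\left(16,-6 \right)} \right)}} = \frac{1}{17909 + \frac{2 \left(\left(-6\right) 16\right)}{12 - 96}} = \frac{1}{17909 + 2 \left(-96\right) \frac{1}{12 - 96}} = \frac{1}{17909 + 2 \left(-96\right) \frac{1}{-84}} = \frac{1}{17909 + 2 \left(-96\right) \left(- \frac{1}{84}\right)} = \frac{1}{17909 + \frac{16}{7}} = \frac{1}{\frac{125379}{7}} = \frac{7}{125379}$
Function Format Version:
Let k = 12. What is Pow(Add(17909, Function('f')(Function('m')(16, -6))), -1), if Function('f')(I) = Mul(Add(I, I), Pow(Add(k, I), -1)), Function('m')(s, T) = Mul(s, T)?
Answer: Rational(7, 125379) ≈ 5.5831e-5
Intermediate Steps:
Function('m')(s, T) = Mul(T, s)
Function('f')(I) = Mul(2, I, Pow(Add(12, I), -1)) (Function('f')(I) = Mul(Add(I, I), Pow(Add(12, I), -1)) = Mul(Mul(2, I), Pow(Add(12, I), -1)) = Mul(2, I, Pow(Add(12, I), -1)))
Pow(Add(17909, Function('f')(Function('m')(16, -6))), -1) = Pow(Add(17909, Mul(2, Mul(-6, 16), Pow(Add(12, Mul(-6, 16)), -1))), -1) = Pow(Add(17909, Mul(2, -96, Pow(Add(12, -96), -1))), -1) = Pow(Add(17909, Mul(2, -96, Pow(-84, -1))), -1) = Pow(Add(17909, Mul(2, -96, Rational(-1, 84))), -1) = Pow(Add(17909, Rational(16, 7)), -1) = Pow(Rational(125379, 7), -1) = Rational(7, 125379)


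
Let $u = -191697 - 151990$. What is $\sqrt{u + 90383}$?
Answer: $2 i \sqrt{63326} \approx 503.29 i$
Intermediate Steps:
$u = -343687$ ($u = -191697 - 151990 = -343687$)
$\sqrt{u + 90383} = \sqrt{-343687 + 90383} = \sqrt{-253304} = 2 i \sqrt{63326}$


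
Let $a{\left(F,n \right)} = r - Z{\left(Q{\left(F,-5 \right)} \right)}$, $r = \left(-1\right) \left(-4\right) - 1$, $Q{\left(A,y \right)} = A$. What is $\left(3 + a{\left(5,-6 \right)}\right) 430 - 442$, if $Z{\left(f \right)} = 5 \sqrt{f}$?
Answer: $2138 - 2150 \sqrt{5} \approx -2669.5$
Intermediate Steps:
$r = 3$ ($r = 4 - 1 = 3$)
$a{\left(F,n \right)} = 3 - 5 \sqrt{F}$
$\left(3 + a{\left(5,-6 \right)}\right) 430 - 442 = \left(3 + \left(3 - 5 \sqrt{5}\right)\right) 430 - 442 = \left(6 - 5 \sqrt{5}\right) 430 - 442 = \left(2580 - 2150 \sqrt{5}\right) - 442 = 2138 - 2150 \sqrt{5}$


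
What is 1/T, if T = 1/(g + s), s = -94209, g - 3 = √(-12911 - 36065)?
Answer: -94206 + 4*I*√3061 ≈ -94206.0 + 221.31*I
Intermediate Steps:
g = 3 + 4*I*√3061 (g = 3 + √(-12911 - 36065) = 3 + √(-48976) = 3 + 4*I*√3061 ≈ 3.0 + 221.31*I)
T = 1/(-94206 + 4*I*√3061) (T = 1/((3 + 4*I*√3061) - 94209) = 1/(-94206 + 4*I*√3061) ≈ -1.0615e-5 - 2.494e-8*I)
1/T = 1/(-47103/4437409706 - I*√3061/2218704853)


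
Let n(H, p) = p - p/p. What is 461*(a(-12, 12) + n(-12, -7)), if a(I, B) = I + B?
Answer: -3688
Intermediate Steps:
n(H, p) = -1 + p (n(H, p) = p - 1*1 = p - 1 = -1 + p)
a(I, B) = B + I
461*(a(-12, 12) + n(-12, -7)) = 461*((12 - 12) + (-1 - 7)) = 461*(0 - 8) = 461*(-8) = -3688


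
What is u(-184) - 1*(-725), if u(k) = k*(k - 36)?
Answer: 41205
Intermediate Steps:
u(k) = k*(-36 + k)
u(-184) - 1*(-725) = -184*(-36 - 184) - 1*(-725) = -184*(-220) + 725 = 40480 + 725 = 41205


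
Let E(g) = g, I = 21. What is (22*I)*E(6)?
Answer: 2772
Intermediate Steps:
(22*I)*E(6) = (22*21)*6 = 462*6 = 2772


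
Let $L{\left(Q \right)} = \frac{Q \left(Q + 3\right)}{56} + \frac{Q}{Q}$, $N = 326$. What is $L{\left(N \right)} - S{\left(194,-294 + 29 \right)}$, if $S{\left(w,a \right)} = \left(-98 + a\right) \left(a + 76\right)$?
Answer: $- \frac{266763}{4} \approx -66691.0$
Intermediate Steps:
$L{\left(Q \right)} = 1 + \frac{Q \left(3 + Q\right)}{56}$ ($L{\left(Q \right)} = Q \left(3 + Q\right) \frac{1}{56} + 1 = \frac{Q \left(3 + Q\right)}{56} + 1 = 1 + \frac{Q \left(3 + Q\right)}{56}$)
$S{\left(w,a \right)} = \left(-98 + a\right) \left(76 + a\right)$
$L{\left(N \right)} - S{\left(194,-294 + 29 \right)} = \left(1 + \frac{326^{2}}{56} + \frac{3}{56} \cdot 326\right) - \left(-7448 + \left(-294 + 29\right)^{2} - 22 \left(-294 + 29\right)\right) = \left(1 + \frac{1}{56} \cdot 106276 + \frac{489}{28}\right) - \left(-7448 + \left(-265\right)^{2} - -5830\right) = \left(1 + \frac{26569}{14} + \frac{489}{28}\right) - \left(-7448 + 70225 + 5830\right) = \frac{7665}{4} - 68607 = - \frac{266763}{4}$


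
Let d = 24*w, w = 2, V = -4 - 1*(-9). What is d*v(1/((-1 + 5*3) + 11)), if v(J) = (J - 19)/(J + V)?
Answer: -1264/7 ≈ -180.57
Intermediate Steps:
V = 5 (V = -4 + 9 = 5)
v(J) = (-19 + J)/(5 + J) (v(J) = (J - 19)/(J + 5) = (-19 + J)/(5 + J))
d = 48 (d = 24*2 = 48)
d*v(1/((-1 + 5*3) + 11)) = 48*((-19 + 1/((-1 + 5*3) + 11))/(5 + 1/((-1 + 5*3) + 11))) = 48*((-19 + 1/((-1 + 15) + 11))/(5 + 1/((-1 + 15) + 11))) = 48*((-19 + 1/(14 + 11))/(5 + 1/(14 + 11))) = 48*((-19 + 1/25)/(5 + 1/25)) = 48*(-474/25/(126/25)) = 48*((25/126)*(-474/25)) = 48*(-79/21) = -1264/7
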